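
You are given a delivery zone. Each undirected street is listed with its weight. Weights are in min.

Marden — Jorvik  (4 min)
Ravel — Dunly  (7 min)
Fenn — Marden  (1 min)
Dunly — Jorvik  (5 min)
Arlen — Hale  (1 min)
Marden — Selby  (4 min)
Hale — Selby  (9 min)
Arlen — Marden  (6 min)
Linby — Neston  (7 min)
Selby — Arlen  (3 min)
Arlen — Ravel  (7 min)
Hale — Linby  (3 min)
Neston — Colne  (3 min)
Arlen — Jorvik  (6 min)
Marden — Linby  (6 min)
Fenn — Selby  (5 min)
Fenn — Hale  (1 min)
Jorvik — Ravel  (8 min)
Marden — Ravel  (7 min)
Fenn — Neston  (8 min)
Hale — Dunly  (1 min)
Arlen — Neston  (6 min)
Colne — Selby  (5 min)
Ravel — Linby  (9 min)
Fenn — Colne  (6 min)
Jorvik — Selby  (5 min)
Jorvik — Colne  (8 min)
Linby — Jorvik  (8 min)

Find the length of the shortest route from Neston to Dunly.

8 min

Candidate routes:
Neston - Fenn - Hale - Dunly: 8+1+1 = 10
Neston - Arlen - Hale - Dunly: 6+1+1 = 8
Neston - Colne - Fenn - Hale - Dunly: 3+6+1+1 = 11
Cheapest is Neston - Arlen - Hale - Dunly at 8 min.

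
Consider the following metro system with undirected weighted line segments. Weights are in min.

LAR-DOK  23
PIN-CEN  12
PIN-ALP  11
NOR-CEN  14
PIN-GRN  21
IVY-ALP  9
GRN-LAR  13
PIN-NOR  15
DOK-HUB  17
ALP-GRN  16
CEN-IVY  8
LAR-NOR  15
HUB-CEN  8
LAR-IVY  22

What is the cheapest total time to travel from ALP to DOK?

Running Dijkstra from ALP:
ALP: 0
IVY: 9  (via ALP)
PIN: 11  (via ALP)
GRN: 16  (via ALP)
CEN: 17  (via IVY)
HUB: 25  (via CEN)
NOR: 26  (via PIN)
LAR: 29  (via GRN)
DOK: 42  (via HUB)
Shortest route: ALP–IVY–CEN–HUB–DOK = 42 min.

42 min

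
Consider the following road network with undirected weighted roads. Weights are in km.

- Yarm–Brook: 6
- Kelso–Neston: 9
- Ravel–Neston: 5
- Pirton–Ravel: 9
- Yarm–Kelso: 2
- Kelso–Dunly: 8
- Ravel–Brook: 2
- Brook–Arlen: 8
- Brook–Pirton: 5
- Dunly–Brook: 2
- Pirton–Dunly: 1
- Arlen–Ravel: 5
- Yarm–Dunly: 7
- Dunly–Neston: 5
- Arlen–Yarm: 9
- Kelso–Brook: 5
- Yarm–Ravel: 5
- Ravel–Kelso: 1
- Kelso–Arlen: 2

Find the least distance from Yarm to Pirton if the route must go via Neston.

Shortest Yarm→Neston: Yarm–Kelso–Ravel–Neston = 8
Shortest Neston→Pirton: Neston–Dunly–Pirton = 6
Total via Neston: 8 + 6 = 14 km.

14 km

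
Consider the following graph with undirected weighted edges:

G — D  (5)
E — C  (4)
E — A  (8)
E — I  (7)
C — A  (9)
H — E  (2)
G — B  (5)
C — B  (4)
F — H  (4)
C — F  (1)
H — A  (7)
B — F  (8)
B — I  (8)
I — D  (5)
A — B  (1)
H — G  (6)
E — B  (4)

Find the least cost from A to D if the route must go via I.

14

Shortest A→I: A–B–I = 9
Shortest I→D: I–D = 5
Total via I: 9 + 5 = 14.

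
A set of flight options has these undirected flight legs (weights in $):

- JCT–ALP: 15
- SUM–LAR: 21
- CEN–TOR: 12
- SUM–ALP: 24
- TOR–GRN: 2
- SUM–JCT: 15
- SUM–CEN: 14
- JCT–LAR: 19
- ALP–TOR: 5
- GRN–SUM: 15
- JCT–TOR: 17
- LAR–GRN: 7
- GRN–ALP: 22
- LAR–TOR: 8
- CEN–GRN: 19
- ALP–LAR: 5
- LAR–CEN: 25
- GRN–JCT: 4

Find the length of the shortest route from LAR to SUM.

Running Dijkstra from LAR:
LAR: 0
ALP: 5  (via LAR)
GRN: 7  (via LAR)
TOR: 8  (via LAR)
JCT: 11  (via GRN)
CEN: 20  (via TOR)
SUM: 21  (via LAR)
Shortest route: LAR–SUM = $21.

$21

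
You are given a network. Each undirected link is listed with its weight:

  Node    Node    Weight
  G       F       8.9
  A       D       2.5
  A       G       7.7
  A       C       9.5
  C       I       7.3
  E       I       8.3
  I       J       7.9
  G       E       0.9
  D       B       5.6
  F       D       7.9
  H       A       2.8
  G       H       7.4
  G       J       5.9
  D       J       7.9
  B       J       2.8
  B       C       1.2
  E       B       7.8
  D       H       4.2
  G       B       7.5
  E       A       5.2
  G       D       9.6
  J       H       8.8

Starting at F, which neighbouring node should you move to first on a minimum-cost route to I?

G

Enumerating some paths:
F → G → E → I: 8.9+0.9+8.3 = 18.1
F → D → B → C → I: 7.9+5.6+1.2+7.3 = 22
F → G → J → I: 8.9+5.9+7.9 = 22.7
The minimum is 18.1 via F → G → E → I.
So from F the first move is to G.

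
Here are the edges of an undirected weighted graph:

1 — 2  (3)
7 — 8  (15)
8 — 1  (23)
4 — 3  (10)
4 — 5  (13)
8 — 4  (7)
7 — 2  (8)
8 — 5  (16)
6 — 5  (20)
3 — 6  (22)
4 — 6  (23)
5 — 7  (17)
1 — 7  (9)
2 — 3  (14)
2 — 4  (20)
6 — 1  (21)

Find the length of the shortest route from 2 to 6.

24

Candidate routes:
2 → 3 → 6: 14+22 = 36
2 → 7 → 1 → 6: 8+9+21 = 38
2 → 1 → 6: 3+21 = 24
Cheapest is 2 → 1 → 6 at 24.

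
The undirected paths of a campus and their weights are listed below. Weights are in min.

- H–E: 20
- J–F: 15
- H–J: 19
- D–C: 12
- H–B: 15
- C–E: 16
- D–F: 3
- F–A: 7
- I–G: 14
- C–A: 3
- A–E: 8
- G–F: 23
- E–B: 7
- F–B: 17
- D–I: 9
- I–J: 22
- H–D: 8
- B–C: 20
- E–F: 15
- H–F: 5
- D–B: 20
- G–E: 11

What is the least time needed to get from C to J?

Enumerating some paths:
C - D - H - J: 12+8+19 = 39
C - A - F - H - J: 3+7+5+19 = 34
C - D - F - J: 12+3+15 = 30
C - A - F - J: 3+7+15 = 25
Cheapest is C - A - F - J at 25 min.

25 min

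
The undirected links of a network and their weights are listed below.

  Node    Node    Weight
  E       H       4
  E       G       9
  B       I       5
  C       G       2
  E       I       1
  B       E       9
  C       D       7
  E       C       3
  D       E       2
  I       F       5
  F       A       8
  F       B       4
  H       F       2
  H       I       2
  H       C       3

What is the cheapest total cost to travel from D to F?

7

Running Dijkstra from D:
D: 0
E: 2  (via D)
I: 3  (via E)
C: 5  (via E)
H: 5  (via I)
F: 7  (via H)
Shortest route: D–E–I–H–F = 7.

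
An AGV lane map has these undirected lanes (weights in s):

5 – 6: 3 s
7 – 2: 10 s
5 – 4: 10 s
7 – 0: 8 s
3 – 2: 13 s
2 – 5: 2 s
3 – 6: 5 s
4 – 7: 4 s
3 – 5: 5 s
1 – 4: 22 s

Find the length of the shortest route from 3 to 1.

Running Dijkstra from 3:
3: 0
5: 5  (via 3)
6: 5  (via 3)
2: 7  (via 5)
4: 15  (via 5)
7: 17  (via 2)
0: 25  (via 7)
1: 37  (via 4)
Shortest route: 3–5–4–1 = 37 s.

37 s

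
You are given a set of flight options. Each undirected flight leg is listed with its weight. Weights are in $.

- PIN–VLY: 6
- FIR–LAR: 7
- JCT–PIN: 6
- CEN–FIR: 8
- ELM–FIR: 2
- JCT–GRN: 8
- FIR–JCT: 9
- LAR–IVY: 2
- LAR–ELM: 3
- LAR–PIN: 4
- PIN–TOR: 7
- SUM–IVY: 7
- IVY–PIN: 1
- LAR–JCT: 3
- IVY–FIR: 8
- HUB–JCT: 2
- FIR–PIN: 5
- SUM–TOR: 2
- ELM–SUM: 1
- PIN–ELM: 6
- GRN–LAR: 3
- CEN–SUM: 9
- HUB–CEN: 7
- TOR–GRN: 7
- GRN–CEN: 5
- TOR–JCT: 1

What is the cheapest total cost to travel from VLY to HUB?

$14

Compare a few routes:
VLY–PIN–JCT–HUB: 6+6+2 = 14
VLY–PIN–LAR–JCT–HUB: 6+4+3+2 = 15
The minimum is $14 via VLY–PIN–JCT–HUB.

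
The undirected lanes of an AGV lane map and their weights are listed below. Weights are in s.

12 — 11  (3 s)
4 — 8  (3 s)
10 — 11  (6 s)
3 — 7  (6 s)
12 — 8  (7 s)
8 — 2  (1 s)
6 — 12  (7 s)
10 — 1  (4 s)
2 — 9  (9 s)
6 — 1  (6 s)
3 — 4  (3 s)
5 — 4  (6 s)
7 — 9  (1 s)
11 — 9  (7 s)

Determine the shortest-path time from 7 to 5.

Enumerating some paths:
7 - 3 - 4 - 5: 6+3+6 = 15
7 - 9 - 2 - 8 - 4 - 5: 1+9+1+3+6 = 20
The minimum is 15 s via 7 - 3 - 4 - 5.

15 s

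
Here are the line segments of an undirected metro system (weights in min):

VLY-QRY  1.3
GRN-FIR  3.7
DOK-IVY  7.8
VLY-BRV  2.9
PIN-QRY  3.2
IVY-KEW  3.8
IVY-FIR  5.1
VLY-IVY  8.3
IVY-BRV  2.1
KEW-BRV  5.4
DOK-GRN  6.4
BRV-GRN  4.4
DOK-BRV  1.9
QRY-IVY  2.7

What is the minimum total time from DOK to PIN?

Compare a few routes:
DOK - BRV - IVY - QRY - PIN: 1.9+2.1+2.7+3.2 = 9.9
DOK - BRV - VLY - QRY - PIN: 1.9+2.9+1.3+3.2 = 9.3
DOK - IVY - QRY - PIN: 7.8+2.7+3.2 = 13.7
The minimum is 9.3 min via DOK - BRV - VLY - QRY - PIN.

9.3 min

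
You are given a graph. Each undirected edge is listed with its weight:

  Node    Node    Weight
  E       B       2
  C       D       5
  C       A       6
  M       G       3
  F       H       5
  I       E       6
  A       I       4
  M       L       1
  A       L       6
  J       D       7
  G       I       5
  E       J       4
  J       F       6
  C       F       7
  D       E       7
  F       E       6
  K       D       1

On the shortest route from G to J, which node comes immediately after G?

Compare a few routes:
G–I–E–D–J: 5+6+7+7 = 25
G–M–L–A–I–E–J: 3+1+6+4+6+4 = 24
G–I–E–J: 5+6+4 = 15
G–I–E–F–J: 5+6+6+6 = 23
Cheapest is G–I–E–J at 15.
So from G the first move is to I.

I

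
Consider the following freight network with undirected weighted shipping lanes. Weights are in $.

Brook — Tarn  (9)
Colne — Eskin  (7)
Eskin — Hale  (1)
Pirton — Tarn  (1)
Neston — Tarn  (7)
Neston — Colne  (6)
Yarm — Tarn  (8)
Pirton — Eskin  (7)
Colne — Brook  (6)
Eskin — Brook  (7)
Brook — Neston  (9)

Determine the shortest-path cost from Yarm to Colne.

Enumerating some paths:
Yarm–Tarn–Neston–Colne: 8+7+6 = 21
Yarm–Tarn–Brook–Colne: 8+9+6 = 23
Yarm–Tarn–Pirton–Eskin–Brook–Colne: 8+1+7+7+6 = 29
Yarm–Tarn–Pirton–Eskin–Colne: 8+1+7+7 = 23
The minimum is $21 via Yarm–Tarn–Neston–Colne.

$21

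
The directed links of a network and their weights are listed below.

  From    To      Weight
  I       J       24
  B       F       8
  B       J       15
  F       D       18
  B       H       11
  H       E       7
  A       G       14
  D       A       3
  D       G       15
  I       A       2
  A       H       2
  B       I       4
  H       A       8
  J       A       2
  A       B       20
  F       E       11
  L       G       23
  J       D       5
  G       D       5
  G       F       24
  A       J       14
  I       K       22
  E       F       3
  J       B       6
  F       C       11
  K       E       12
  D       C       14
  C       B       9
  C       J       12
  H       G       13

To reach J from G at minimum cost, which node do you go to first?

Compare a few routes:
G - D - A - J: 5+3+14 = 22
G - D - C - J: 5+14+12 = 31
The minimum is 22 via G - D - A - J.
So from G the first move is to D.

D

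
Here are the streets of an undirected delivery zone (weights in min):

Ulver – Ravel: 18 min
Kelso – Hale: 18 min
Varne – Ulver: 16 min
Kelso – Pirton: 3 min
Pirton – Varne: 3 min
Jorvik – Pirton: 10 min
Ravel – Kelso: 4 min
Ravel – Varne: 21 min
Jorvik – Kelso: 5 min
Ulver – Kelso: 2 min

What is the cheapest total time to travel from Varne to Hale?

24 min

Candidate routes:
Varne–Ravel–Kelso–Hale: 21+4+18 = 43
Varne–Ulver–Kelso–Hale: 16+2+18 = 36
Varne–Pirton–Kelso–Hale: 3+3+18 = 24
Varne–Pirton–Jorvik–Kelso–Hale: 3+10+5+18 = 36
The minimum is 24 min via Varne–Pirton–Kelso–Hale.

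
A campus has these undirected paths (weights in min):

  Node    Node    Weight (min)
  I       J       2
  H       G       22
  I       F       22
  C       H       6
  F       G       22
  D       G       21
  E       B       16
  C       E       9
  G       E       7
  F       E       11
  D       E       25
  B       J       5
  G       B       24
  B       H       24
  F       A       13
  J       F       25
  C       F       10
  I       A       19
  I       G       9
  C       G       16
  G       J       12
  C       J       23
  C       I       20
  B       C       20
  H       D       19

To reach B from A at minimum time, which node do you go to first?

Enumerating some paths:
A - F - C - B: 13+10+20 = 43
A - F - I - J - B: 13+22+2+5 = 42
A - F - E - B: 13+11+16 = 40
A - I - J - B: 19+2+5 = 26
The minimum is 26 min via A - I - J - B.
So from A the first move is to I.

I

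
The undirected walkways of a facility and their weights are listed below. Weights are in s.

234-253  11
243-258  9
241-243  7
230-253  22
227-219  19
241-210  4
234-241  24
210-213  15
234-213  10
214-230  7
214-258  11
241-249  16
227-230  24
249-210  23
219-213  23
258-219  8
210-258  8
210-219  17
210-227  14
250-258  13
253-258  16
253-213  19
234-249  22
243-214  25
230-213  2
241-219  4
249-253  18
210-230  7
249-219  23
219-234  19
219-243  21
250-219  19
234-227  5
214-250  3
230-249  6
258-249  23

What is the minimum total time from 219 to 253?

Compare a few routes:
219 - 258 - 253: 8+16 = 24
219 - 241 - 210 - 258 - 253: 4+4+8+16 = 32
219 - 234 - 253: 19+11 = 30
219 - 227 - 234 - 253: 19+5+11 = 35
The minimum is 24 s via 219 - 258 - 253.

24 s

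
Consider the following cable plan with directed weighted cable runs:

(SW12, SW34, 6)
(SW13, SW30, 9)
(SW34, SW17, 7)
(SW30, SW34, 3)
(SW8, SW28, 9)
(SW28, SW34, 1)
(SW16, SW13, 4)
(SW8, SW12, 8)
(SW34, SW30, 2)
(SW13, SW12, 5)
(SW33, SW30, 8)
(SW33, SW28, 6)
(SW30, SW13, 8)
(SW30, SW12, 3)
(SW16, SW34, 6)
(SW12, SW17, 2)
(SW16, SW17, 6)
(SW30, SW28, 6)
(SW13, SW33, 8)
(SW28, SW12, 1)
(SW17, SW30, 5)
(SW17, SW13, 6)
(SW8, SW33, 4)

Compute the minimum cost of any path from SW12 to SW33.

16

Candidate routes:
SW12 → SW17 → SW30 → SW13 → SW33: 2+5+8+8 = 23
SW12 → SW34 → SW17 → SW13 → SW33: 6+7+6+8 = 27
SW12 → SW34 → SW30 → SW13 → SW33: 6+2+8+8 = 24
SW12 → SW17 → SW13 → SW33: 2+6+8 = 16
Cheapest is SW12 → SW17 → SW13 → SW33 at 16.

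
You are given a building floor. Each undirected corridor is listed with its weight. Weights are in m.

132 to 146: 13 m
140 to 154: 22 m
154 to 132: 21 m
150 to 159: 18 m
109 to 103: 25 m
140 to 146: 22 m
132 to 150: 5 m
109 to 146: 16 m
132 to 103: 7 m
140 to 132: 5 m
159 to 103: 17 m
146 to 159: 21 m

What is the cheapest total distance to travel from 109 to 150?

34 m

Candidate routes:
109 - 103 - 132 - 150: 25+7+5 = 37
109 - 146 - 132 - 150: 16+13+5 = 34
109 - 146 - 140 - 132 - 150: 16+22+5+5 = 48
Cheapest is 109 - 146 - 132 - 150 at 34 m.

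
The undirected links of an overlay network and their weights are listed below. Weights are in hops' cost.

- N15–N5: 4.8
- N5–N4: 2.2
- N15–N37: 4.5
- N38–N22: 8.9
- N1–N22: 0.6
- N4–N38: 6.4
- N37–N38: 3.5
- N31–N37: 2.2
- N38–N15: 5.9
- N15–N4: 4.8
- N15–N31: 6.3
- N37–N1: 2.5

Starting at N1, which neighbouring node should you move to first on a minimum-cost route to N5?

Compare a few routes:
N1–N37–N15–N4–N5: 2.5+4.5+4.8+2.2 = 14
N1–N37–N15–N5: 2.5+4.5+4.8 = 11.8
The minimum is 11.8 hops' cost via N1–N37–N15–N5.
So from N1 the first move is to N37.

N37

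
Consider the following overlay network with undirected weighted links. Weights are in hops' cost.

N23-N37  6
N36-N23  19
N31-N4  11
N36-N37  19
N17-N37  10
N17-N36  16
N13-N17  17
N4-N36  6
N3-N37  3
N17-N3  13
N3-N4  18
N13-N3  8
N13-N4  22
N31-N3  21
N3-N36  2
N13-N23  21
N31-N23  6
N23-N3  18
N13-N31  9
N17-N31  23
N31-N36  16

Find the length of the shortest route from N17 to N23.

Settle nodes by increasing distance from N17:
N17: 0
N37: 10  (via N17)
N3: 13  (via N17)
N36: 15  (via N3)
N23: 16  (via N37)
Shortest route: N17 → N37 → N23 = 16 hops' cost.

16 hops' cost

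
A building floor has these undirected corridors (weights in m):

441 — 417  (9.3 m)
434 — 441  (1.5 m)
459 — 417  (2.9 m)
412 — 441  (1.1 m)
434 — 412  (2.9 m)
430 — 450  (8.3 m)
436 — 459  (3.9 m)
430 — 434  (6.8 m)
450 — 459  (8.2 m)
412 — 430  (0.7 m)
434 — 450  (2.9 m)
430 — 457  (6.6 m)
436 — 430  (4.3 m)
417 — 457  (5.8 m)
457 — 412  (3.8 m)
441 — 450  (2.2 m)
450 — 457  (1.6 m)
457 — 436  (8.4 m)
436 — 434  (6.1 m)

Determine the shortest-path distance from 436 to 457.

8.4 m

Candidate routes:
436 → 457: 8.4 = 8.4
436 → 430 → 412 → 457: 4.3+0.7+3.8 = 8.8
436 → 430 → 412 → 441 → 450 → 457: 4.3+0.7+1.1+2.2+1.6 = 9.9
436 → 434 → 450 → 457: 6.1+2.9+1.6 = 10.6
Cheapest is 436 → 457 at 8.4 m.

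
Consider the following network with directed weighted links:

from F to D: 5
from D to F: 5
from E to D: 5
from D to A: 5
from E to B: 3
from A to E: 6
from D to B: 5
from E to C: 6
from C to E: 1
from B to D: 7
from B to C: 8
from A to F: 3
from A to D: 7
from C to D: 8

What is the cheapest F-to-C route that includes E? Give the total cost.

22

Shortest F→E: F–D–A–E = 16
Best E to C: E–C costing 6
Total via E: 16 + 6 = 22.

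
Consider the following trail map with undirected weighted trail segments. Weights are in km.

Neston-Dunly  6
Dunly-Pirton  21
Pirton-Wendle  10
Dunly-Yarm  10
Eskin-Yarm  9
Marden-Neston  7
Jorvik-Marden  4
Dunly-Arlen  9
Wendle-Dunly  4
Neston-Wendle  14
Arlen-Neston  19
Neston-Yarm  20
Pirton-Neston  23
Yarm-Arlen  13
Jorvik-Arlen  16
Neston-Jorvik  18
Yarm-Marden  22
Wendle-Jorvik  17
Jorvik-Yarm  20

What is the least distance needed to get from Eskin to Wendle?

23 km

Candidate routes:
Eskin - Yarm - Dunly - Wendle: 9+10+4 = 23
Eskin - Yarm - Arlen - Dunly - Wendle: 9+13+9+4 = 35
Cheapest is Eskin - Yarm - Dunly - Wendle at 23 km.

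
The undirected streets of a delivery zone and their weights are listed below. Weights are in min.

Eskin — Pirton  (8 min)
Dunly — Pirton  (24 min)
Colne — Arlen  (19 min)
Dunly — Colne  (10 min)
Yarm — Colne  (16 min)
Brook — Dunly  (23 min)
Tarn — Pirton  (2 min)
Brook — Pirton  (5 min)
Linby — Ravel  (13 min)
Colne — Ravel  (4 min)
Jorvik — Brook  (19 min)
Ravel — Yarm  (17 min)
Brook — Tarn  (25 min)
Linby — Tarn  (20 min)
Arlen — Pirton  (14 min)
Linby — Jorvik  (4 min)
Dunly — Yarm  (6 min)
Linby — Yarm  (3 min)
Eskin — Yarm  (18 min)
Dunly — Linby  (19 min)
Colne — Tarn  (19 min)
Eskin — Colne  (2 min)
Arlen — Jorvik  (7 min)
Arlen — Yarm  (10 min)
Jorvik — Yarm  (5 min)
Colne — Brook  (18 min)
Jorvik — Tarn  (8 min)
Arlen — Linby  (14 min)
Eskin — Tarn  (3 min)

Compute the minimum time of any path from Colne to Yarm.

Compare a few routes:
Colne - Yarm: 16 = 16
Colne - Eskin - Tarn - Jorvik - Yarm: 2+3+8+5 = 18
The minimum is 16 min via Colne - Yarm.

16 min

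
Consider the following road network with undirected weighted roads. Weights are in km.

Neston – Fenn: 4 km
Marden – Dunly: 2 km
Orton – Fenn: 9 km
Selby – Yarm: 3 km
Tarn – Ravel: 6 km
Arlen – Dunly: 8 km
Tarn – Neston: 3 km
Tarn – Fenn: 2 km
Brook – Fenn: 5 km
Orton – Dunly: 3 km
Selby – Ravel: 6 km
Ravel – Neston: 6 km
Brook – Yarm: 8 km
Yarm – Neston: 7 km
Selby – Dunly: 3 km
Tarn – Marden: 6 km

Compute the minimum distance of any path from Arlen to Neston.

19 km

Settle nodes by increasing distance from Arlen:
Arlen: 0
Dunly: 8  (via Arlen)
Marden: 10  (via Dunly)
Selby: 11  (via Dunly)
Orton: 11  (via Dunly)
Yarm: 14  (via Selby)
Tarn: 16  (via Marden)
Ravel: 17  (via Selby)
Fenn: 18  (via Tarn)
Neston: 19  (via Tarn)
Shortest route: Arlen–Dunly–Marden–Tarn–Neston = 19 km.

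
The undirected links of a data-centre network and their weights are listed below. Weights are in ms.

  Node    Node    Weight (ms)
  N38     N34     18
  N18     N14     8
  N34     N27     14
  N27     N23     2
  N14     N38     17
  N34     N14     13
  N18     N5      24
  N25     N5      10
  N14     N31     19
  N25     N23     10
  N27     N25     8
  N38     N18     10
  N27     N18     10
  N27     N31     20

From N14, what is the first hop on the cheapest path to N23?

Enumerating some paths:
N14–N34–N27–N23: 13+14+2 = 29
N14–N18–N27–N25–N23: 8+10+8+10 = 36
N14–N18–N27–N23: 8+10+2 = 20
The minimum is 20 ms via N14–N18–N27–N23.
So from N14 the first move is to N18.

N18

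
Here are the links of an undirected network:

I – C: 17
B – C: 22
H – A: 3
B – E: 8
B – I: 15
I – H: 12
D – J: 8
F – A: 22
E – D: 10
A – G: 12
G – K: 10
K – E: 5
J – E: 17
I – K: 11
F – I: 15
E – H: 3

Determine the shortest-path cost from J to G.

32

Running Dijkstra from J:
J: 0
D: 8  (via J)
E: 17  (via J)
H: 20  (via E)
K: 22  (via E)
A: 23  (via H)
B: 25  (via E)
G: 32  (via K)
Shortest route: J–E–K–G = 32.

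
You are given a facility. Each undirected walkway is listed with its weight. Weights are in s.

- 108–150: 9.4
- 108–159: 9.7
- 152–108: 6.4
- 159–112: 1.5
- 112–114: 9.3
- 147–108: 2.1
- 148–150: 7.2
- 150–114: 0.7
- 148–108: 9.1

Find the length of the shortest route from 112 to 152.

Compare a few routes:
112 → 159 → 108 → 152: 1.5+9.7+6.4 = 17.6
112 → 114 → 150 → 148 → 108 → 152: 9.3+0.7+7.2+9.1+6.4 = 32.7
112 → 114 → 150 → 108 → 152: 9.3+0.7+9.4+6.4 = 25.8
Cheapest is 112 → 159 → 108 → 152 at 17.6 s.

17.6 s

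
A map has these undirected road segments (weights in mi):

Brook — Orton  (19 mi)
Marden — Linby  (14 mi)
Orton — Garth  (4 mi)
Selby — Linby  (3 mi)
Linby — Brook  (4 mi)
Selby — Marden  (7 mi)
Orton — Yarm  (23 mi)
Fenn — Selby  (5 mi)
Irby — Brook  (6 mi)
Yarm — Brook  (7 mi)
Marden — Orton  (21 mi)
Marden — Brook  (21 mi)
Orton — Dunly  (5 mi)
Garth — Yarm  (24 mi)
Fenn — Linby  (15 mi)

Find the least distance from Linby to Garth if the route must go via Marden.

35 mi

Shortest Linby→Marden: Linby–Selby–Marden = 10
Shortest Marden→Garth: Marden–Orton–Garth = 25
Total via Marden: 10 + 25 = 35 mi.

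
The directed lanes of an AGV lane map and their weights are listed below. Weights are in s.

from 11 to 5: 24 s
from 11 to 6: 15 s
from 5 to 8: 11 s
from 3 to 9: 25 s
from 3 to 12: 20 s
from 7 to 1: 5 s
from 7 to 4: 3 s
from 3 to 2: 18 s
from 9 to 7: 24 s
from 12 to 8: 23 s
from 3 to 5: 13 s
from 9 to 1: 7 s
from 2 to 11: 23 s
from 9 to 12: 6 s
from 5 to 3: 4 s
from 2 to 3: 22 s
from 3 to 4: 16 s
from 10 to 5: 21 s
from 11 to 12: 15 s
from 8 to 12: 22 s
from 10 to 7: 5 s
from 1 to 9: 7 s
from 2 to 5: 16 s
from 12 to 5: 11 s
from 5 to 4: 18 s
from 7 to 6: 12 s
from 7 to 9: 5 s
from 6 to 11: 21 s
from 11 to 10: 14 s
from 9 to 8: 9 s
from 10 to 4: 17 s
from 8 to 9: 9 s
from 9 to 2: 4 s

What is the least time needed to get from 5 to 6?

Candidate routes:
5 - 3 - 9 - 7 - 6: 4+25+24+12 = 65
5 - 8 - 9 - 7 - 6: 11+9+24+12 = 56
5 - 3 - 2 - 11 - 6: 4+18+23+15 = 60
5 - 8 - 9 - 2 - 11 - 6: 11+9+4+23+15 = 62
Cheapest is 5 - 8 - 9 - 7 - 6 at 56 s.

56 s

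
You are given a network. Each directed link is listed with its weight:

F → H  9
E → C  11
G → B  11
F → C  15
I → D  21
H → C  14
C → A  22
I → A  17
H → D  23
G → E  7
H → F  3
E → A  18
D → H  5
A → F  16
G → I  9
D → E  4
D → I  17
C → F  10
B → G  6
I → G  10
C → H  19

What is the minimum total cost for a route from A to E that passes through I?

Best A to I: A–F–H–D–I costing 65
Best I to E: I–G–E costing 17
Total via I: 65 + 17 = 82.

82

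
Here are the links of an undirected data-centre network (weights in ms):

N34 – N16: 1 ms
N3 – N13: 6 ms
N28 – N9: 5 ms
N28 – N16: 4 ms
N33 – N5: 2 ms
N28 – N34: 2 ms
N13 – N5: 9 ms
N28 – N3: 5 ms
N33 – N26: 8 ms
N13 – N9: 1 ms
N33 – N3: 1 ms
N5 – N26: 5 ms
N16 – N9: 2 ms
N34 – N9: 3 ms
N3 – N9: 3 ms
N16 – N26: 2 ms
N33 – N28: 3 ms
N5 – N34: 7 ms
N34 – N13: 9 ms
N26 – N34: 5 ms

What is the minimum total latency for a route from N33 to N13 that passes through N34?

9 ms

Best N33 to N34: N33 → N28 → N34 costing 5
Best N34 to N13: N34 → N9 → N13 costing 4
Total via N34: 5 + 4 = 9 ms.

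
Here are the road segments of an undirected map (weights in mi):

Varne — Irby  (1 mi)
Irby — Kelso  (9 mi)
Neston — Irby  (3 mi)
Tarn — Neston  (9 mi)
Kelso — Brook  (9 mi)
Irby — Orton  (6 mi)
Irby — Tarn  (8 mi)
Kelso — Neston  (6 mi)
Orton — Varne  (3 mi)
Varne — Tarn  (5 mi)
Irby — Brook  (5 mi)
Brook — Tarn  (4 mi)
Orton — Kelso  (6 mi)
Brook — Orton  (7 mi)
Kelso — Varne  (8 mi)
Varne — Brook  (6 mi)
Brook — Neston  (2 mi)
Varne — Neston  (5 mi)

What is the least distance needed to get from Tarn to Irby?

6 mi

Running Dijkstra from Tarn:
Tarn: 0
Brook: 4  (via Tarn)
Varne: 5  (via Tarn)
Neston: 6  (via Brook)
Irby: 6  (via Varne)
Shortest route: Tarn → Varne → Irby = 6 mi.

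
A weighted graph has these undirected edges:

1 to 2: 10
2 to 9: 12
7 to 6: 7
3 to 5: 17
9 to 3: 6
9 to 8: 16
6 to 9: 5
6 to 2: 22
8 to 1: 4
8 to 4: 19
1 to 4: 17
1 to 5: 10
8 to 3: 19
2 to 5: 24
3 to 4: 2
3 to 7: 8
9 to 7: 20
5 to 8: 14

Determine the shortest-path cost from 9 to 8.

Enumerating some paths:
9 - 8: 16 = 16
9 - 3 - 8: 6+19 = 25
The minimum is 16 via 9 - 8.

16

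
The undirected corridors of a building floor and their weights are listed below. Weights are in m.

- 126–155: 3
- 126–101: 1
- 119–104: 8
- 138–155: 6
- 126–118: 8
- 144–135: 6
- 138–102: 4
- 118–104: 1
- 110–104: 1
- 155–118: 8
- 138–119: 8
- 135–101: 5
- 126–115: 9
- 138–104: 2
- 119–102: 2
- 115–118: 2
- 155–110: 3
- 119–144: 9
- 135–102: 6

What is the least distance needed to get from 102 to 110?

Settle nodes by increasing distance from 102:
102: 0
119: 2  (via 102)
138: 4  (via 102)
104: 6  (via 138)
135: 6  (via 102)
118: 7  (via 104)
110: 7  (via 104)
Shortest route: 102–138–104–110 = 7 m.

7 m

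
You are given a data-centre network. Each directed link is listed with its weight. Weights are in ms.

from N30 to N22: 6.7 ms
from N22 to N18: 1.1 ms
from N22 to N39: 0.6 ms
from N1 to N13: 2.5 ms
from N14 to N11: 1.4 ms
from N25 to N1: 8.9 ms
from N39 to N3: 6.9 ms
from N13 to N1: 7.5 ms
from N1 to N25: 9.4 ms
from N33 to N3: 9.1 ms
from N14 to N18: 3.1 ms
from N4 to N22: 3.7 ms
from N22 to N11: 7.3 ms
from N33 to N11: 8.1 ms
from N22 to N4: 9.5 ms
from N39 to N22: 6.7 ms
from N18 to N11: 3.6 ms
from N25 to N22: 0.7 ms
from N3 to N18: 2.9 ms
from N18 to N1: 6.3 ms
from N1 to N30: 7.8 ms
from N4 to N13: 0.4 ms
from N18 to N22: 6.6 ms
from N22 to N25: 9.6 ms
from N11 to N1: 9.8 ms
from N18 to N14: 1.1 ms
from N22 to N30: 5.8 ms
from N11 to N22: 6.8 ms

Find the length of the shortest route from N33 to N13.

20.4 ms

Shortest distances from N33:
N33: 0
N11: 8.1  (via N33)
N3: 9.1  (via N33)
N18: 12  (via N3)
N14: 13.1  (via N18)
N22: 14.9  (via N11)
N39: 15.5  (via N22)
N1: 17.9  (via N11)
N13: 20.4  (via N1)
Shortest route: N33 → N11 → N1 → N13 = 20.4 ms.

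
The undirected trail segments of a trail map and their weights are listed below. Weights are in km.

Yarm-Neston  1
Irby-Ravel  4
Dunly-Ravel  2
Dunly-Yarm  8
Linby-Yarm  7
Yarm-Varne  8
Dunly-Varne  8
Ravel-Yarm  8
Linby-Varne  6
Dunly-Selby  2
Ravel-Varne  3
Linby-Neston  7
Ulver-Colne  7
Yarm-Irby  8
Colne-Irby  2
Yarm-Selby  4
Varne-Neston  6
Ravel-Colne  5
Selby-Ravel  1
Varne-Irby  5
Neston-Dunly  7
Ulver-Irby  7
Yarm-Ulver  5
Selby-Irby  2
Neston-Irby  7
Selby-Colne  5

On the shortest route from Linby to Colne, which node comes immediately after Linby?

Enumerating some paths:
Linby - Varne - Ravel - Selby - Irby - Colne: 6+3+1+2+2 = 14
Linby - Varne - Irby - Colne: 6+5+2 = 13
Linby - Varne - Ravel - Colne: 6+3+5 = 14
Linby - Varne - Ravel - Selby - Colne: 6+3+1+5 = 15
Cheapest is Linby - Varne - Irby - Colne at 13 km.
So from Linby the first move is to Varne.

Varne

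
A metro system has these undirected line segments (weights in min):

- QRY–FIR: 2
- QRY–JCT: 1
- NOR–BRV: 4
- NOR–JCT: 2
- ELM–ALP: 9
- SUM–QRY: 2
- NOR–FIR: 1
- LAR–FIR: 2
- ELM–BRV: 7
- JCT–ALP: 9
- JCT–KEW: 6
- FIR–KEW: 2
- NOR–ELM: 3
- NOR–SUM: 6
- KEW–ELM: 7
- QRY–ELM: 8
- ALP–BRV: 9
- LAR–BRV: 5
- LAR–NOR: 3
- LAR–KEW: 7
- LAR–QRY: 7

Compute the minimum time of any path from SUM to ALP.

Candidate routes:
SUM–QRY–FIR–NOR–JCT–ALP: 2+2+1+2+9 = 16
SUM–QRY–JCT–ALP: 2+1+9 = 12
SUM–NOR–JCT–ALP: 6+2+9 = 17
Cheapest is SUM–QRY–JCT–ALP at 12 min.

12 min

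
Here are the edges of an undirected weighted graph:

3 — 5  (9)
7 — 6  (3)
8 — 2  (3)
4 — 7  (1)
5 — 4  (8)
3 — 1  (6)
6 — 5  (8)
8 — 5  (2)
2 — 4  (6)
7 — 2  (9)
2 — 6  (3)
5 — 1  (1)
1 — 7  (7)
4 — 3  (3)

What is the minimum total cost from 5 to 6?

Shortest distances from 5:
5: 0
1: 1  (via 5)
8: 2  (via 5)
2: 5  (via 8)
3: 7  (via 1)
4: 8  (via 5)
6: 8  (via 5)
Shortest route: 5 → 6 = 8.

8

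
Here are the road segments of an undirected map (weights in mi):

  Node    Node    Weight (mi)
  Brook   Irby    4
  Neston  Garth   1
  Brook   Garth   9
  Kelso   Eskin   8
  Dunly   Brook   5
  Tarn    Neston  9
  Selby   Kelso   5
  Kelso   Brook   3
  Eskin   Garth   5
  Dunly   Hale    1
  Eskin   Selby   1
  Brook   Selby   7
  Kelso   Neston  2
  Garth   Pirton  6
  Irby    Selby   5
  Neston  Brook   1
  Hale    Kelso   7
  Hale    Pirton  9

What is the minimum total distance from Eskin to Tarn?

Shortest distances from Eskin:
Eskin: 0
Selby: 1  (via Eskin)
Garth: 5  (via Eskin)
Irby: 6  (via Selby)
Neston: 6  (via Garth)
Kelso: 6  (via Selby)
Brook: 7  (via Neston)
Pirton: 11  (via Garth)
Dunly: 12  (via Brook)
Hale: 13  (via Kelso)
Tarn: 15  (via Neston)
Shortest route: Eskin → Garth → Neston → Tarn = 15 mi.

15 mi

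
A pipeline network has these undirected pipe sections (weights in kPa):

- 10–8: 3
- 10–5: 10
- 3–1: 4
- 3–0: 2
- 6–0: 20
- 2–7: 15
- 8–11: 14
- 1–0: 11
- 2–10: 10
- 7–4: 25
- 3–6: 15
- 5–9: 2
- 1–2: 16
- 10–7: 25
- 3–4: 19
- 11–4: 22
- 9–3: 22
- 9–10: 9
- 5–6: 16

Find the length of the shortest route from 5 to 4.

Compare a few routes:
5 - 9 - 3 - 4: 2+22+19 = 43
5 - 6 - 3 - 4: 16+15+19 = 50
5 - 10 - 8 - 11 - 4: 10+3+14+22 = 49
The minimum is 43 kPa via 5 - 9 - 3 - 4.

43 kPa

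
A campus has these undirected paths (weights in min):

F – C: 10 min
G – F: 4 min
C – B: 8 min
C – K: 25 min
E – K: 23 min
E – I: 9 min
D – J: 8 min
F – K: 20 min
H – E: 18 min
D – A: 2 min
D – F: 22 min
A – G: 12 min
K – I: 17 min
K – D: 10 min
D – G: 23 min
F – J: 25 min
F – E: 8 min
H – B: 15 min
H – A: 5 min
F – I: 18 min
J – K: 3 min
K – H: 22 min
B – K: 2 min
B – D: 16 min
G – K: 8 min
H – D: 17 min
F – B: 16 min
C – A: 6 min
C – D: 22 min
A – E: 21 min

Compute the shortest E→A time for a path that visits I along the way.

38 min

Shortest E→I: E–I = 9
Shortest I→A: I–K–D–A = 29
Total via I: 9 + 29 = 38 min.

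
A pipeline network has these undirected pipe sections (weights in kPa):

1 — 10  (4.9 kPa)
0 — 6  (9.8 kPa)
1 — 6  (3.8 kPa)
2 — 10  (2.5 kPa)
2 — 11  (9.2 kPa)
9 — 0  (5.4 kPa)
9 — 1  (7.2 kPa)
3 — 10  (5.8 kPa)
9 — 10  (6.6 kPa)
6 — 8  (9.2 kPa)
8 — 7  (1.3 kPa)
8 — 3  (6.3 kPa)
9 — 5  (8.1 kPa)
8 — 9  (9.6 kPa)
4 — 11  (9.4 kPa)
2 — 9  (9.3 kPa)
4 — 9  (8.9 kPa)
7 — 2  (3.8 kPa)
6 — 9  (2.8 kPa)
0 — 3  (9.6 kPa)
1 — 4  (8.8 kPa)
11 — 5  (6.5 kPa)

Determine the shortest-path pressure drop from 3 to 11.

Enumerating some paths:
3 - 10 - 9 - 5 - 11: 5.8+6.6+8.1+6.5 = 27
3 - 8 - 7 - 2 - 11: 6.3+1.3+3.8+9.2 = 20.6
3 - 10 - 2 - 11: 5.8+2.5+9.2 = 17.5
The minimum is 17.5 kPa via 3 - 10 - 2 - 11.

17.5 kPa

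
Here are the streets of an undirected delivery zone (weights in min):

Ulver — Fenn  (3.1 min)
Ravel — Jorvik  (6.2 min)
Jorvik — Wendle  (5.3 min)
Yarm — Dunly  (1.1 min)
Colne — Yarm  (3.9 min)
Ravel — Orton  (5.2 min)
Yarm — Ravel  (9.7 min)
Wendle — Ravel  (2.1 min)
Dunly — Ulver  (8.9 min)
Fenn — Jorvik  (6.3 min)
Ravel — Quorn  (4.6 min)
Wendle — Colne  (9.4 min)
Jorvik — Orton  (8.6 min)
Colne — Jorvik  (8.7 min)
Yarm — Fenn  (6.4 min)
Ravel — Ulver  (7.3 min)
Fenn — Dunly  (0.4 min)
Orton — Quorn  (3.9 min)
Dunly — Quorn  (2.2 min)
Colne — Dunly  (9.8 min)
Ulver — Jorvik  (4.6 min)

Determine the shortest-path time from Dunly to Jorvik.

6.7 min

Candidate routes:
Dunly–Fenn–Jorvik: 0.4+6.3 = 6.7
Dunly–Fenn–Ulver–Jorvik: 0.4+3.1+4.6 = 8.1
Dunly–Quorn–Ravel–Jorvik: 2.2+4.6+6.2 = 13
Dunly–Ulver–Jorvik: 8.9+4.6 = 13.5
The minimum is 6.7 min via Dunly–Fenn–Jorvik.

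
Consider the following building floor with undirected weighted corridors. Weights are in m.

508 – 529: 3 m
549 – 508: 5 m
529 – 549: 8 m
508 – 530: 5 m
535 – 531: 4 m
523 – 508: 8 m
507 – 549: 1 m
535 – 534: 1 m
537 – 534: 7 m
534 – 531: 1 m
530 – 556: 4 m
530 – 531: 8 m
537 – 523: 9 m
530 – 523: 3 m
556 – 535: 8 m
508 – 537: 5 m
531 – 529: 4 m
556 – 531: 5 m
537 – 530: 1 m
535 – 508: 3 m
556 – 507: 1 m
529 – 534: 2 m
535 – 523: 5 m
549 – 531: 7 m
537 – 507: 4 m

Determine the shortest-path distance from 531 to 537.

8 m

Running Dijkstra from 531:
531: 0
534: 1  (via 531)
535: 2  (via 534)
529: 3  (via 534)
508: 5  (via 535)
556: 5  (via 531)
507: 6  (via 556)
549: 7  (via 531)
523: 7  (via 535)
530: 8  (via 531)
537: 8  (via 534)
Shortest route: 531–534–537 = 8 m.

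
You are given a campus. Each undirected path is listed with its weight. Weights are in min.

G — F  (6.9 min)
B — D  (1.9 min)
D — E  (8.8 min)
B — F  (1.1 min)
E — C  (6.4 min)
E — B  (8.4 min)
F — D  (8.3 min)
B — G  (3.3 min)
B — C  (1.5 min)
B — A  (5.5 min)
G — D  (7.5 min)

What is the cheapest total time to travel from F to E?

9 min

Candidate routes:
F → B → D → E: 1.1+1.9+8.8 = 11.8
F → B → E: 1.1+8.4 = 9.5
F → B → C → E: 1.1+1.5+6.4 = 9
The minimum is 9 min via F → B → C → E.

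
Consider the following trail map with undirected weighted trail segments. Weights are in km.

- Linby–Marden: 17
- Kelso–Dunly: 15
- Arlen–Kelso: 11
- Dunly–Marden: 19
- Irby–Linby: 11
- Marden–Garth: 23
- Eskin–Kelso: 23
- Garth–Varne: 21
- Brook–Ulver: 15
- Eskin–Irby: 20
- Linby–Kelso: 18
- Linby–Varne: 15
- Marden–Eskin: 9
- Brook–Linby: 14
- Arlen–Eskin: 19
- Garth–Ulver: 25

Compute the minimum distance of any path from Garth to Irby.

Candidate routes:
Garth → Varne → Linby → Irby: 21+15+11 = 47
Garth → Marden → Eskin → Irby: 23+9+20 = 52
Garth → Marden → Linby → Irby: 23+17+11 = 51
The minimum is 47 km via Garth → Varne → Linby → Irby.

47 km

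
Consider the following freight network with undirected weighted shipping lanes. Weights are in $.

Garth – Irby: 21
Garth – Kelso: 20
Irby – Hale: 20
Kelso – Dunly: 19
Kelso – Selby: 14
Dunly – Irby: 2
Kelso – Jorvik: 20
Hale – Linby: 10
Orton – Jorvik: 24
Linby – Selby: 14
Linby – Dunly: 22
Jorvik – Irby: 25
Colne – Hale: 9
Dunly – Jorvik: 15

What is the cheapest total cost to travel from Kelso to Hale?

$38

Candidate routes:
Kelso → Dunly → Irby → Hale: 19+2+20 = 41
Kelso → Dunly → Linby → Hale: 19+22+10 = 51
Kelso → Selby → Linby → Hale: 14+14+10 = 38
Cheapest is Kelso → Selby → Linby → Hale at $38.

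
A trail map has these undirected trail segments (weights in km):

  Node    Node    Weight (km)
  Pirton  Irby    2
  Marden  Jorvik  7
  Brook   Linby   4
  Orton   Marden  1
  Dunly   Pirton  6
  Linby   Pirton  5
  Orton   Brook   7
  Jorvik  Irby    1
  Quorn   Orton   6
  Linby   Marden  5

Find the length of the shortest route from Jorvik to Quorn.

Candidate routes:
Jorvik–Marden–Orton–Quorn: 7+1+6 = 14
Jorvik–Irby–Pirton–Linby–Brook–Orton–Quorn: 1+2+5+4+7+6 = 25
Jorvik–Irby–Pirton–Linby–Marden–Orton–Quorn: 1+2+5+5+1+6 = 20
Cheapest is Jorvik–Marden–Orton–Quorn at 14 km.

14 km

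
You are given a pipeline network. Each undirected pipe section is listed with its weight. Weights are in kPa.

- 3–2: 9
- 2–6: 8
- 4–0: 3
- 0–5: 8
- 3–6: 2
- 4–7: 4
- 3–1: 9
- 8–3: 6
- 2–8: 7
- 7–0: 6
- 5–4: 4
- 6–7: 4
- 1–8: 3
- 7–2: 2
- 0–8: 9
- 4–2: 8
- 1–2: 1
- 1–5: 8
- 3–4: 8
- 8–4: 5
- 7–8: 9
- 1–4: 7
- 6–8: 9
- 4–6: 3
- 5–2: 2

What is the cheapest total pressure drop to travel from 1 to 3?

9 kPa

Enumerating some paths:
1–3: 9 = 9
1–2–3: 1+9 = 10
1–4–6–3: 7+3+2 = 12
1–2–6–3: 1+8+2 = 11
Cheapest is 1–3 at 9 kPa.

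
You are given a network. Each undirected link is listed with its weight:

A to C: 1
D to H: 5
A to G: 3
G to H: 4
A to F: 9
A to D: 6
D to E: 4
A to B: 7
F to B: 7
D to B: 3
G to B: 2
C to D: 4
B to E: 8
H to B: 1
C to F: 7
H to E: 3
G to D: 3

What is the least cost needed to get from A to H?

Running Dijkstra from A:
A: 0
C: 1  (via A)
G: 3  (via A)
B: 5  (via G)
D: 5  (via C)
H: 6  (via B)
Shortest route: A → G → B → H = 6.

6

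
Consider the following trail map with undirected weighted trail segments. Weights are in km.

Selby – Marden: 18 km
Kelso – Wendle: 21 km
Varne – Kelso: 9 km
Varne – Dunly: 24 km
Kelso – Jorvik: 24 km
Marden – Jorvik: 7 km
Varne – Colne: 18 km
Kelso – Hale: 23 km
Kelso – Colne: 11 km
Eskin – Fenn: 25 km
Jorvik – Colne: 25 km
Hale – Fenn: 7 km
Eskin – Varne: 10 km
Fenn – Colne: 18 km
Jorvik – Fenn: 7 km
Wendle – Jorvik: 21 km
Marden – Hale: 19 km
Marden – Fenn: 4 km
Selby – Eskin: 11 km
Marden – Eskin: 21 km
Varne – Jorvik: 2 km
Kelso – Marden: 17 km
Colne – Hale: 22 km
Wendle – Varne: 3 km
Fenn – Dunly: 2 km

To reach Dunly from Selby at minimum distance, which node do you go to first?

Marden

Compare a few routes:
Selby - Marden - Fenn - Dunly: 18+4+2 = 24
Selby - Eskin - Varne - Jorvik - Marden - Fenn - Dunly: 11+10+2+7+4+2 = 36
Selby - Marden - Jorvik - Fenn - Dunly: 18+7+7+2 = 34
Selby - Eskin - Varne - Jorvik - Fenn - Dunly: 11+10+2+7+2 = 32
The minimum is 24 km via Selby - Marden - Fenn - Dunly.
So from Selby the first move is to Marden.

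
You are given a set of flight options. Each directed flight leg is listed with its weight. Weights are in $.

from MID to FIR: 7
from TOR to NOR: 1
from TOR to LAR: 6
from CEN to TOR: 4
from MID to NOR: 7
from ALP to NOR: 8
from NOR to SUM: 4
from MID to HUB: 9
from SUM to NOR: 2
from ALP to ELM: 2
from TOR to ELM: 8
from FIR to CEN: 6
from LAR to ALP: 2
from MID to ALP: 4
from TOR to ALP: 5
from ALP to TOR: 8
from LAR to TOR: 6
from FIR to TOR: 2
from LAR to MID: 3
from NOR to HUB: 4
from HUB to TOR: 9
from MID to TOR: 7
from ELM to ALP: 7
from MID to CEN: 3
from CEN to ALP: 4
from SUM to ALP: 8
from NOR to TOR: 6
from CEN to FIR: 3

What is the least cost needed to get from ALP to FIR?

Enumerating some paths:
ALP → TOR → LAR → MID → FIR: 8+6+3+7 = 24
ALP → NOR → TOR → LAR → MID → CEN → FIR: 8+6+6+3+3+3 = 29
ALP → NOR → TOR → LAR → MID → FIR: 8+6+6+3+7 = 30
ALP → TOR → LAR → MID → CEN → FIR: 8+6+3+3+3 = 23
The minimum is $23 via ALP → TOR → LAR → MID → CEN → FIR.

$23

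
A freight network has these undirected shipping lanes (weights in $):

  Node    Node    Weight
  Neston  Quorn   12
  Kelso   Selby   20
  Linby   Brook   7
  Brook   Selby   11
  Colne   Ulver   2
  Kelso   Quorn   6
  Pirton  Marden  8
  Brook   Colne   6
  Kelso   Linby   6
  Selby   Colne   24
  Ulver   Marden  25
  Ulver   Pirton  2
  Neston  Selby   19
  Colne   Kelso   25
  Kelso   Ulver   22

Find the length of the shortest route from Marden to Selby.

$29

Enumerating some paths:
Marden–Ulver–Colne–Brook–Selby: 25+2+6+11 = 44
Marden–Pirton–Ulver–Colne–Brook–Selby: 8+2+2+6+11 = 29
Marden–Pirton–Ulver–Colne–Selby: 8+2+2+24 = 36
Cheapest is Marden–Pirton–Ulver–Colne–Brook–Selby at $29.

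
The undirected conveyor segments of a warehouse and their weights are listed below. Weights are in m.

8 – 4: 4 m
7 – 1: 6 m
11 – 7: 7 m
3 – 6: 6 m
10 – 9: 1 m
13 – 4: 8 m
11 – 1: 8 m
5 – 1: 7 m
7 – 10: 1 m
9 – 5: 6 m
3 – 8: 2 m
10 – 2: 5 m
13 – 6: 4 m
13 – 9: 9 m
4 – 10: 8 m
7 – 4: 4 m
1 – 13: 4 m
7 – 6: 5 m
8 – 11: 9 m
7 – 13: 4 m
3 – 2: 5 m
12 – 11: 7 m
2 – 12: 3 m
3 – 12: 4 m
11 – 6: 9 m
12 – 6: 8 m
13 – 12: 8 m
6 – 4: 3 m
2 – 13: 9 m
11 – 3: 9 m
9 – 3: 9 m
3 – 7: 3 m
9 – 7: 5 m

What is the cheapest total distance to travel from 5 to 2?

12 m

Shortest distances from 5:
5: 0
9: 6  (via 5)
1: 7  (via 5)
10: 7  (via 9)
7: 8  (via 10)
3: 11  (via 7)
13: 11  (via 1)
2: 12  (via 10)
Shortest route: 5–9–10–2 = 12 m.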